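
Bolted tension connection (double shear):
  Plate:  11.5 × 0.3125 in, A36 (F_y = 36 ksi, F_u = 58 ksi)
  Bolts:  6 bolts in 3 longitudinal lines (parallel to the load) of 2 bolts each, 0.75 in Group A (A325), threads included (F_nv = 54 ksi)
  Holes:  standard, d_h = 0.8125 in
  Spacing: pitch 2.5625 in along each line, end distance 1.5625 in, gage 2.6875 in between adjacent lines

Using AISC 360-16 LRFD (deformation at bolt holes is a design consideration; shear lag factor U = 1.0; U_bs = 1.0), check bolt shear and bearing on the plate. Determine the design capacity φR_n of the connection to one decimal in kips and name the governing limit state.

Bolt shear: A_b = π(0.75)²/4 = 0.44179 in². φR_n = 0.75 × 54 × 0.44179 × 6 × 2 = 214.7 kips.
Bearing (0.3125 in plate, F_u = 58 ksi): end bolts L_c = 1.5625 − 0.8125/2 = 1.15625, R_n = min(1.2×1.15625×0.3125×58, 2.4×0.75×0.3125×58) = 25.148 kips/bolt; interior L_c = 2.5625 − 0.8125 = 1.75, R_n = 32.625 kips/bolt. φR_n = 0.75 × (3×25.148 + 3×32.625) = 130.0 kips.
Governing: min(214.7, 130.0) = 130.0 kips → bearing.

130.0 kips (bearing governs)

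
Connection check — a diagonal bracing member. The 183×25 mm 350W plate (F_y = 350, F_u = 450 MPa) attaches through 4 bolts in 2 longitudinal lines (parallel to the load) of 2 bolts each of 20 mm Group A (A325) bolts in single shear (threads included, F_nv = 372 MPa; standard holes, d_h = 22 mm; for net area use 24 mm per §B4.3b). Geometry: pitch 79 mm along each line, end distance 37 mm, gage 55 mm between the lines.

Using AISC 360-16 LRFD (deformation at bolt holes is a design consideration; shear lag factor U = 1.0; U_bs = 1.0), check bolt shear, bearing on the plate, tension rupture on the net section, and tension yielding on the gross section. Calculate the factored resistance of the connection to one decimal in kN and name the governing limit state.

350.6 kN (bolt shear governs)

Bolt shear: A_b = π(20)²/4 = 314.16 mm². φR_n = 0.75 × 372 × 314.16 × 4 × 1 = 350.6 kN.
Bearing (25 mm plate, F_u = 450 MPa): end bolts L_c = 37 − 22/2 = 26, R_n = min(1.2×26×25×450, 2.4×20×25×450) = 351 kN/bolt; interior L_c = 79 − 22 = 57, R_n = 540 kN/bolt. φR_n = 0.75 × (2×351 + 2×540) = 1336.5 kN.
Tension rupture (net): A_n = (183 − 2×24)×25 = 3375 mm² (U = 1.0, A_e = A_n). φR_n = 0.75 × 450 × 3375 = 1139.1 kN.
Tension yield (gross): A_g = 183×25 = 4575 mm². φR_n = 0.90 × 350 × 4575 = 1441.1 kN.
Governing: min(350.6, 1336.5, 1139.1, 1441.1) = 350.6 kN → bolt shear.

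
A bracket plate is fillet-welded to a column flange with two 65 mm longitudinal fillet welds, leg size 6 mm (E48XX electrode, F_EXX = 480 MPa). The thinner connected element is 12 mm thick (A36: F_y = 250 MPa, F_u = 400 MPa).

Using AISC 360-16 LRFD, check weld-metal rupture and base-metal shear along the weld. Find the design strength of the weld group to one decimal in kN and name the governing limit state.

Weld metal: throat = 0.707×6 = 4.242 mm, L = 2×65 = 130 mm. φR_n = 0.75 × 0.6 × 480 × 4.242 × 130 = 119.1 kN.
Base metal shear (12 mm plate): yield φR_n = 1.0×0.6×250×12×130 = 234.0 kN; rupture φR_n = 0.75×0.6×400×12×130 = 280.8 kN; take 234.0 kN (yield).
Governing: min(119.1, 234.0) = 119.1 kN → weld metal.

119.1 kN (weld metal governs)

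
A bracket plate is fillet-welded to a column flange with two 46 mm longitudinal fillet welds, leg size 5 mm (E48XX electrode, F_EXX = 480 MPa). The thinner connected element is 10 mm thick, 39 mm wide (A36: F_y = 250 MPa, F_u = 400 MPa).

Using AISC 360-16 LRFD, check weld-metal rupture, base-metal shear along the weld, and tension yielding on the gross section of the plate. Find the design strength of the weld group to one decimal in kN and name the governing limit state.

Weld metal: throat = 0.707×5 = 3.535 mm, L = 2×46 = 92 mm. φR_n = 0.75 × 0.6 × 480 × 3.535 × 92 = 70.2 kN.
Base metal shear (10 mm plate): yield φR_n = 1.0×0.6×250×10×92 = 138.0 kN; rupture φR_n = 0.75×0.6×400×10×92 = 165.6 kN; take 138.0 kN (yield).
Tension yield (gross): A_g = 39×10 = 390 mm². φR_n = 0.90 × 250 × 390 = 87.8 kN.
Governing: min(70.2, 138.0, 87.8) = 70.2 kN → weld metal.

70.2 kN (weld metal governs)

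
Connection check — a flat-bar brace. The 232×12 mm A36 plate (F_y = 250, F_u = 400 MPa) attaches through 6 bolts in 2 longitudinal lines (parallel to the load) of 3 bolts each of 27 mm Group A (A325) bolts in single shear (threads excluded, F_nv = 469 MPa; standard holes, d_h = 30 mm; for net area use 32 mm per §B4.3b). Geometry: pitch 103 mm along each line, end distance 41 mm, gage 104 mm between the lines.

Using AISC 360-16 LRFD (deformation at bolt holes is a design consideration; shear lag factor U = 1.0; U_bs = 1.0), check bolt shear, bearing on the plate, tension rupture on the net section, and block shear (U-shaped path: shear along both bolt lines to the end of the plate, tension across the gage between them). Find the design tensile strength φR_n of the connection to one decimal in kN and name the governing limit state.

604.8 kN (net-section rupture governs)

Bolt shear: A_b = π(27)²/4 = 572.56 mm². φR_n = 0.75 × 469 × 572.56 × 6 × 1 = 1208.4 kN.
Bearing (12 mm plate, F_u = 400 MPa): end bolts L_c = 41 − 30/2 = 26, R_n = min(1.2×26×12×400, 2.4×27×12×400) = 149.76 kN/bolt; interior L_c = 103 − 30 = 73, R_n = 311.04 kN/bolt. φR_n = 0.75 × (2×149.76 + 4×311.04) = 1157.8 kN.
Tension rupture (net): A_n = (232 − 2×32)×12 = 2016 mm² (U = 1.0, A_e = A_n). φR_n = 0.75 × 400 × 2016 = 604.8 kN.
Block shear: shear path 2×[41+2×103] = 2×247 mm, A_gv = 5928, A_nv = 2×(247 − 2.5×32)×12 = 4008 mm²; tension across gage: (104 − 1×32)×12 = 864 mm². R_n = min(0.6×400×4008, 0.6×250×5928) + 1.0×400×864 = min(961.92, 889.2) + 345.6 = 1234.8 kN. φR_n = 0.75 × 1234.8 = 926.1 kN.
Governing: min(1208.4, 1157.8, 604.8, 926.1) = 604.8 kN → net-section rupture.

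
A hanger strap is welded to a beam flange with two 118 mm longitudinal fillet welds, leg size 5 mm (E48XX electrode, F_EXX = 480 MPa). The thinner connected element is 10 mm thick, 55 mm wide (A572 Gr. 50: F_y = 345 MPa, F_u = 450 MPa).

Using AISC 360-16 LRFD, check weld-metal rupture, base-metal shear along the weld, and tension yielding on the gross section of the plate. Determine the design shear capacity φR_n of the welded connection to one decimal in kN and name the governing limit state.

170.8 kN (gross-section yield governs)

Weld metal: throat = 0.707×5 = 3.535 mm, L = 2×118 = 236 mm. φR_n = 0.75 × 0.6 × 480 × 3.535 × 236 = 180.2 kN.
Base metal shear (10 mm plate): yield φR_n = 1.0×0.6×345×10×236 = 488.5 kN; rupture φR_n = 0.75×0.6×450×10×236 = 477.9 kN; take 477.9 kN (rupture).
Tension yield (gross): A_g = 55×10 = 550 mm². φR_n = 0.90 × 345 × 550 = 170.8 kN.
Governing: min(180.2, 477.9, 170.8) = 170.8 kN → gross-section yield.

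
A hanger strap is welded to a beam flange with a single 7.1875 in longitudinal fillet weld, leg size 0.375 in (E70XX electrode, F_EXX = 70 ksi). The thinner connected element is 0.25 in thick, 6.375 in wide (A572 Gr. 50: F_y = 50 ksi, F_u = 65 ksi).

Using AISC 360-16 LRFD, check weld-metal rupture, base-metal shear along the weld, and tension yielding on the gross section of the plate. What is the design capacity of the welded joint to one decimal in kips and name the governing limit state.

52.6 kips (base-metal shear governs)

Weld metal: throat = 0.707×0.375 = 0.26513 in, L = 7.1875 in. φR_n = 0.75 × 0.6 × 70 × 0.26513 × 7.1875 = 60.0 kips.
Base metal shear (0.25 in plate): yield φR_n = 1.0×0.6×50×0.25×7.1875 = 53.9 kips; rupture φR_n = 0.75×0.6×65×0.25×7.1875 = 52.6 kips; take 52.6 kips (rupture).
Tension yield (gross): A_g = 6.375×0.25 = 1.5938 in². φR_n = 0.90 × 50 × 1.5938 = 71.7 kips.
Governing: min(60.0, 52.6, 71.7) = 52.6 kips → base-metal shear.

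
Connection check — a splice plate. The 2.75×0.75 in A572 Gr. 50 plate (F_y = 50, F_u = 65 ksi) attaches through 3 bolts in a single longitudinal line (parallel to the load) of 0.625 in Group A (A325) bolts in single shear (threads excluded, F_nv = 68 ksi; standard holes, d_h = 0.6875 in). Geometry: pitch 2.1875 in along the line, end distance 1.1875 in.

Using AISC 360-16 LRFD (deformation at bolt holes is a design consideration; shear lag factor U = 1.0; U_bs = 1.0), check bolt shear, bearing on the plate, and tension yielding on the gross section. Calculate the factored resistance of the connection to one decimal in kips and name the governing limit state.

Bolt shear: A_b = π(0.625)²/4 = 0.3068 in². φR_n = 0.75 × 68 × 0.3068 × 3 × 1 = 46.9 kips.
Bearing (0.75 in plate, F_u = 65 ksi): end bolts L_c = 1.1875 − 0.6875/2 = 0.84375, R_n = min(1.2×0.84375×0.75×65, 2.4×0.625×0.75×65) = 49.359 kips/bolt; interior L_c = 2.1875 − 0.6875 = 1.5, R_n = 73.125 kips/bolt. φR_n = 0.75 × (1×49.359 + 2×73.125) = 146.7 kips.
Tension yield (gross): A_g = 2.75×0.75 = 2.0625 in². φR_n = 0.90 × 50 × 2.0625 = 92.8 kips.
Governing: min(46.9, 146.7, 92.8) = 46.9 kips → bolt shear.

46.9 kips (bolt shear governs)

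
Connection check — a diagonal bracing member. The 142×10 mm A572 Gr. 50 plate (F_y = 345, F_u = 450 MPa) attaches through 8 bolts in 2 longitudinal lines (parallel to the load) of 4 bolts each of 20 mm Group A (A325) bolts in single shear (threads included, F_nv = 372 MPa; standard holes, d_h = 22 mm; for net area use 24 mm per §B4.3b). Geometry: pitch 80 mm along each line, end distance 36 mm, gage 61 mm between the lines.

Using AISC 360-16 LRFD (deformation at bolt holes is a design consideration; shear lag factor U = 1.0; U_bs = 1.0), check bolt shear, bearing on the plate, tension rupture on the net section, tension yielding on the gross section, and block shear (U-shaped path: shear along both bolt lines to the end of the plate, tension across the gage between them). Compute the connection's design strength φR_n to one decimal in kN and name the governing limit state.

317.3 kN (net-section rupture governs)

Bolt shear: A_b = π(20)²/4 = 314.16 mm². φR_n = 0.75 × 372 × 314.16 × 8 × 1 = 701.2 kN.
Bearing (10 mm plate, F_u = 450 MPa): end bolts L_c = 36 − 22/2 = 25, R_n = min(1.2×25×10×450, 2.4×20×10×450) = 135 kN/bolt; interior L_c = 80 − 22 = 58, R_n = 216 kN/bolt. φR_n = 0.75 × (2×135 + 6×216) = 1174.5 kN.
Tension rupture (net): A_n = (142 − 2×24)×10 = 940 mm² (U = 1.0, A_e = A_n). φR_n = 0.75 × 450 × 940 = 317.3 kN.
Tension yield (gross): A_g = 142×10 = 1420 mm². φR_n = 0.90 × 345 × 1420 = 440.9 kN.
Block shear: shear path 2×[36+3×80] = 2×276 mm, A_gv = 5520, A_nv = 2×(276 − 3.5×24)×10 = 3840 mm²; tension across gage: (61 − 1×24)×10 = 370 mm². R_n = min(0.6×450×3840, 0.6×345×5520) + 1.0×450×370 = min(1036.8, 1142.6) + 166.5 = 1203.3 kN. φR_n = 0.75 × 1203.3 = 902.5 kN.
Governing: min(701.2, 1174.5, 317.3, 440.9, 902.5) = 317.3 kN → net-section rupture.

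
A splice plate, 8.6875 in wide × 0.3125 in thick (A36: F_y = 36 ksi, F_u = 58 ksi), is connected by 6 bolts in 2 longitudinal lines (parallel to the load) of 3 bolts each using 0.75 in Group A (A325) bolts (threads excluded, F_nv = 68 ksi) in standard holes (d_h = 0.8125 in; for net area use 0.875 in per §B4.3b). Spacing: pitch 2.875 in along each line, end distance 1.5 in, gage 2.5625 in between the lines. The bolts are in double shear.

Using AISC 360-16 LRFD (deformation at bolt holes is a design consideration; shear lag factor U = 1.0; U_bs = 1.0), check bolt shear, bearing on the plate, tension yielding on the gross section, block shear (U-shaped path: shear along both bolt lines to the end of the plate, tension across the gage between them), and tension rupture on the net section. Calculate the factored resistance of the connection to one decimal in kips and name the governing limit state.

88.0 kips (gross-section yield governs)

Bolt shear: A_b = π(0.75)²/4 = 0.44179 in². φR_n = 0.75 × 68 × 0.44179 × 6 × 2 = 270.4 kips.
Bearing (0.3125 in plate, F_u = 58 ksi): end bolts L_c = 1.5 − 0.8125/2 = 1.09375, R_n = min(1.2×1.09375×0.3125×58, 2.4×0.75×0.3125×58) = 23.789 kips/bolt; interior L_c = 2.875 − 0.8125 = 2.0625, R_n = 32.625 kips/bolt. φR_n = 0.75 × (2×23.789 + 4×32.625) = 133.6 kips.
Tension yield (gross): A_g = 8.6875×0.3125 = 2.7148 in². φR_n = 0.90 × 36 × 2.7148 = 88.0 kips.
Block shear: shear path 2×[1.5+2×2.875] = 2×7.25 in, A_gv = 4.5313, A_nv = 2×(7.25 − 2.5×0.875)×0.3125 = 3.1641 in²; tension across gage: (2.5625 − 1×0.875)×0.3125 = 0.52734 in². R_n = min(0.6×58×3.1641, 0.6×36×4.5313) + 1.0×58×0.52734 = min(110.11, 97.876) + 30.586 = 128.46 kips. φR_n = 0.75 × 128.46 = 96.3 kips.
Tension rupture (net): A_n = (8.6875 − 2×0.875)×0.3125 = 2.168 in² (U = 1.0, A_e = A_n). φR_n = 0.75 × 58 × 2.168 = 94.3 kips.
Governing: min(270.4, 133.6, 88.0, 96.3, 94.3) = 88.0 kips → gross-section yield.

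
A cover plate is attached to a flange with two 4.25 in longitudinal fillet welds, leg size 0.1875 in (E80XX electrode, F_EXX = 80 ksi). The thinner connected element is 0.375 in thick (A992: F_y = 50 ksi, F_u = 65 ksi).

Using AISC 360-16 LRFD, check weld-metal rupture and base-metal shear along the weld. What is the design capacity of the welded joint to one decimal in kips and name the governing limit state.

40.6 kips (weld metal governs)

Weld metal: throat = 0.707×0.1875 = 0.13256 in, L = 2×4.25 = 8.5 in. φR_n = 0.75 × 0.6 × 80 × 0.13256 × 8.5 = 40.6 kips.
Base metal shear (0.375 in plate): yield φR_n = 1.0×0.6×50×0.375×8.5 = 95.6 kips; rupture φR_n = 0.75×0.6×65×0.375×8.5 = 93.2 kips; take 93.2 kips (rupture).
Governing: min(40.6, 93.2) = 40.6 kips → weld metal.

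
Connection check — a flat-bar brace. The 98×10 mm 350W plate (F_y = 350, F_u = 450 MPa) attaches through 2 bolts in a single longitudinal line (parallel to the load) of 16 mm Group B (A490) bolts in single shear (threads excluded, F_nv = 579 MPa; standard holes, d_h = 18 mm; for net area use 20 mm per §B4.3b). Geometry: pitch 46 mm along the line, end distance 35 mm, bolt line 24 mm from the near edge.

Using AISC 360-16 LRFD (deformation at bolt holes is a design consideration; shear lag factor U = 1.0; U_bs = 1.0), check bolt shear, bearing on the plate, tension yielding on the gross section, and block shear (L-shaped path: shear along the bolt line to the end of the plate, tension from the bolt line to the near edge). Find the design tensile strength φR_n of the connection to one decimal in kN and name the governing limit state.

Bolt shear: A_b = π(16)²/4 = 201.06 mm². φR_n = 0.75 × 579 × 201.06 × 2 × 1 = 174.6 kN.
Bearing (10 mm plate, F_u = 450 MPa): end bolts L_c = 35 − 18/2 = 26, R_n = min(1.2×26×10×450, 2.4×16×10×450) = 140.4 kN/bolt; interior L_c = 46 − 18 = 28, R_n = 151.2 kN/bolt. φR_n = 0.75 × (1×140.4 + 1×151.2) = 218.7 kN.
Tension yield (gross): A_g = 98×10 = 980 mm². φR_n = 0.90 × 350 × 980 = 308.7 kN.
Block shear: shear path 1×[35+1×46] = 1×81 mm, A_gv = 810, A_nv = 1×(81 − 1.5×20)×10 = 510 mm²; tension to near edge: (24 − 0.5×20)×10 = 140 mm². R_n = min(0.6×450×510, 0.6×350×810) + 1.0×450×140 = min(137.7, 170.1) + 63 = 200.7 kN. φR_n = 0.75 × 200.7 = 150.5 kN.
Governing: min(174.6, 218.7, 308.7, 150.5) = 150.5 kN → block shear.

150.5 kN (block shear governs)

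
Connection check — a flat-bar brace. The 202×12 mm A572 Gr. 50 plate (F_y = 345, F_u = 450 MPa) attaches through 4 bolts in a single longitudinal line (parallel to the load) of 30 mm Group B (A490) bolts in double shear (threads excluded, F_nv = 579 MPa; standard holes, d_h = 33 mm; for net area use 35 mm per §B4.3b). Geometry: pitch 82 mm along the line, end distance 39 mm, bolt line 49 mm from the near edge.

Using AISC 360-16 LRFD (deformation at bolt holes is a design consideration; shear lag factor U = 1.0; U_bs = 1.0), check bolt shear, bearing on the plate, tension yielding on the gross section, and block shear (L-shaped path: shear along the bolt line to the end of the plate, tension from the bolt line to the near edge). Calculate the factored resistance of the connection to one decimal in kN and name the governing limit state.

Bolt shear: A_b = π(30)²/4 = 706.86 mm². φR_n = 0.75 × 579 × 706.86 × 4 × 2 = 2455.6 kN.
Bearing (12 mm plate, F_u = 450 MPa): end bolts L_c = 39 − 33/2 = 22.5, R_n = min(1.2×22.5×12×450, 2.4×30×12×450) = 145.8 kN/bolt; interior L_c = 82 − 33 = 49, R_n = 317.52 kN/bolt. φR_n = 0.75 × (1×145.8 + 3×317.52) = 823.8 kN.
Tension yield (gross): A_g = 202×12 = 2424 mm². φR_n = 0.90 × 345 × 2424 = 752.7 kN.
Block shear: shear path 1×[39+3×82] = 1×285 mm, A_gv = 3420, A_nv = 1×(285 − 3.5×35)×12 = 1950 mm²; tension to near edge: (49 − 0.5×35)×12 = 378 mm². R_n = min(0.6×450×1950, 0.6×345×3420) + 1.0×450×378 = min(526.5, 707.94) + 170.1 = 696.6 kN. φR_n = 0.75 × 696.6 = 522.5 kN.
Governing: min(2455.6, 823.8, 752.7, 522.5) = 522.5 kN → block shear.

522.5 kN (block shear governs)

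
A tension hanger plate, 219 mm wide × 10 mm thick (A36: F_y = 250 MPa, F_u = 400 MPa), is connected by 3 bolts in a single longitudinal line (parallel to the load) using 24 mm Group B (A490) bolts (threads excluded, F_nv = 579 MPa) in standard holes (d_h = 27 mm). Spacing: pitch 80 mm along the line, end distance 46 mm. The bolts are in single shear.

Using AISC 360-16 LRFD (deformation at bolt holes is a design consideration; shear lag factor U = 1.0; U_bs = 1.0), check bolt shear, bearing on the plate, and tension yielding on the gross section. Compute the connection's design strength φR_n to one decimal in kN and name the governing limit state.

462.6 kN (bearing governs)

Bolt shear: A_b = π(24)²/4 = 452.39 mm². φR_n = 0.75 × 579 × 452.39 × 3 × 1 = 589.4 kN.
Bearing (10 mm plate, F_u = 400 MPa): end bolts L_c = 46 − 27/2 = 32.5, R_n = min(1.2×32.5×10×400, 2.4×24×10×400) = 156 kN/bolt; interior L_c = 80 − 27 = 53, R_n = 230.4 kN/bolt. φR_n = 0.75 × (1×156 + 2×230.4) = 462.6 kN.
Tension yield (gross): A_g = 219×10 = 2190 mm². φR_n = 0.90 × 250 × 2190 = 492.8 kN.
Governing: min(589.4, 462.6, 492.8) = 462.6 kN → bearing.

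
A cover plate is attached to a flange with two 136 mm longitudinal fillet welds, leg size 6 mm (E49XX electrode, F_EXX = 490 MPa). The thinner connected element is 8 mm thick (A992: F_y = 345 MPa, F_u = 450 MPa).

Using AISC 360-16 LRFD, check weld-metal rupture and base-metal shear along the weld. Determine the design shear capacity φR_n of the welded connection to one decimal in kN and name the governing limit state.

254.4 kN (weld metal governs)

Weld metal: throat = 0.707×6 = 4.242 mm, L = 2×136 = 272 mm. φR_n = 0.75 × 0.6 × 490 × 4.242 × 272 = 254.4 kN.
Base metal shear (8 mm plate): yield φR_n = 1.0×0.6×345×8×272 = 450.4 kN; rupture φR_n = 0.75×0.6×450×8×272 = 440.6 kN; take 440.6 kN (rupture).
Governing: min(254.4, 440.6) = 254.4 kN → weld metal.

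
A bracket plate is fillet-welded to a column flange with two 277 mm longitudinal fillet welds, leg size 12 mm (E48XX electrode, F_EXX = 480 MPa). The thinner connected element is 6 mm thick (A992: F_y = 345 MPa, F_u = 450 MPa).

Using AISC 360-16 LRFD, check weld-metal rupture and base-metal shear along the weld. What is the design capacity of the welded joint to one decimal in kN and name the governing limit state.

Weld metal: throat = 0.707×12 = 8.484 mm, L = 2×277 = 554 mm. φR_n = 0.75 × 0.6 × 480 × 8.484 × 554 = 1015.2 kN.
Base metal shear (6 mm plate): yield φR_n = 1.0×0.6×345×6×554 = 688.1 kN; rupture φR_n = 0.75×0.6×450×6×554 = 673.1 kN; take 673.1 kN (rupture).
Governing: min(1015.2, 673.1) = 673.1 kN → base-metal shear.

673.1 kN (base-metal shear governs)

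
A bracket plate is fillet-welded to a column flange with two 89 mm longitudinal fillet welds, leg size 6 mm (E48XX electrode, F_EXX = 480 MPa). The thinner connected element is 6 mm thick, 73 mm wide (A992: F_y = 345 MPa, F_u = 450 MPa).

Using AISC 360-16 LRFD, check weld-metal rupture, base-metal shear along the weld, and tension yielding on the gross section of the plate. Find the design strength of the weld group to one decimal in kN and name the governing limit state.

136.0 kN (gross-section yield governs)

Weld metal: throat = 0.707×6 = 4.242 mm, L = 2×89 = 178 mm. φR_n = 0.75 × 0.6 × 480 × 4.242 × 178 = 163.1 kN.
Base metal shear (6 mm plate): yield φR_n = 1.0×0.6×345×6×178 = 221.1 kN; rupture φR_n = 0.75×0.6×450×6×178 = 216.3 kN; take 216.3 kN (rupture).
Tension yield (gross): A_g = 73×6 = 438 mm². φR_n = 0.90 × 345 × 438 = 136.0 kN.
Governing: min(163.1, 216.3, 136.0) = 136.0 kN → gross-section yield.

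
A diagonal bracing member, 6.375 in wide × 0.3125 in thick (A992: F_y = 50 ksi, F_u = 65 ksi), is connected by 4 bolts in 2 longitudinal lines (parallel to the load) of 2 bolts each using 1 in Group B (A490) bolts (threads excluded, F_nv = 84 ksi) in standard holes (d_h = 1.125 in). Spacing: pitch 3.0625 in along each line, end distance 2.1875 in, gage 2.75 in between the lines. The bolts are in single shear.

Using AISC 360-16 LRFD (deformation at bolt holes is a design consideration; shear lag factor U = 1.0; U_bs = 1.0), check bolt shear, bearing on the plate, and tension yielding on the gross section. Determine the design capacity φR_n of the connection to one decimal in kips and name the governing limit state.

89.6 kips (gross-section yield governs)

Bolt shear: A_b = π(1)²/4 = 0.7854 in². φR_n = 0.75 × 84 × 0.7854 × 4 × 1 = 197.9 kips.
Bearing (0.3125 in plate, F_u = 65 ksi): end bolts L_c = 2.1875 − 1.125/2 = 1.625, R_n = min(1.2×1.625×0.3125×65, 2.4×1×0.3125×65) = 39.609 kips/bolt; interior L_c = 3.0625 − 1.125 = 1.9375, R_n = 47.227 kips/bolt. φR_n = 0.75 × (2×39.609 + 2×47.227) = 130.3 kips.
Tension yield (gross): A_g = 6.375×0.3125 = 1.9922 in². φR_n = 0.90 × 50 × 1.9922 = 89.6 kips.
Governing: min(197.9, 130.3, 89.6) = 89.6 kips → gross-section yield.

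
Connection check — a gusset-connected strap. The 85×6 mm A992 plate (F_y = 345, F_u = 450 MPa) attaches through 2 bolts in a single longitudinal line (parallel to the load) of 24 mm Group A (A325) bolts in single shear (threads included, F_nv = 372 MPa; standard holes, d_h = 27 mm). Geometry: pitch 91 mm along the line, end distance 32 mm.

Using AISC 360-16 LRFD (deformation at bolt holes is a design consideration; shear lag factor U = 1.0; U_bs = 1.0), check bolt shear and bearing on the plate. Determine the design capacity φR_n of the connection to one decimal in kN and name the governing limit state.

Bolt shear: A_b = π(24)²/4 = 452.39 mm². φR_n = 0.75 × 372 × 452.39 × 2 × 1 = 252.4 kN.
Bearing (6 mm plate, F_u = 450 MPa): end bolts L_c = 32 − 27/2 = 18.5, R_n = min(1.2×18.5×6×450, 2.4×24×6×450) = 59.94 kN/bolt; interior L_c = 91 − 27 = 64, R_n = 155.52 kN/bolt. φR_n = 0.75 × (1×59.94 + 1×155.52) = 161.6 kN.
Governing: min(252.4, 161.6) = 161.6 kN → bearing.

161.6 kN (bearing governs)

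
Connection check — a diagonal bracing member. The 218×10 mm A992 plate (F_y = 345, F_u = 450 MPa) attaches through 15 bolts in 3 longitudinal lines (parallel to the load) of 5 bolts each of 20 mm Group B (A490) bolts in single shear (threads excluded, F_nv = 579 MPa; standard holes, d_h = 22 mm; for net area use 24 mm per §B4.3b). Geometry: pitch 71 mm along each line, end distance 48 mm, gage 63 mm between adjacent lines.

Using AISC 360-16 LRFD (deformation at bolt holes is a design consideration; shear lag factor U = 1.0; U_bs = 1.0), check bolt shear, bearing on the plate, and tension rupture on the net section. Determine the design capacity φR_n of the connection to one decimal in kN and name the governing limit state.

Bolt shear: A_b = π(20)²/4 = 314.16 mm². φR_n = 0.75 × 579 × 314.16 × 15 × 1 = 2046.4 kN.
Bearing (10 mm plate, F_u = 450 MPa): end bolts L_c = 48 − 22/2 = 37, R_n = min(1.2×37×10×450, 2.4×20×10×450) = 199.8 kN/bolt; interior L_c = 71 − 22 = 49, R_n = 216 kN/bolt. φR_n = 0.75 × (3×199.8 + 12×216) = 2393.6 kN.
Tension rupture (net): A_n = (218 − 3×24)×10 = 1460 mm² (U = 1.0, A_e = A_n). φR_n = 0.75 × 450 × 1460 = 492.8 kN.
Governing: min(2046.4, 2393.6, 492.8) = 492.8 kN → net-section rupture.

492.8 kN (net-section rupture governs)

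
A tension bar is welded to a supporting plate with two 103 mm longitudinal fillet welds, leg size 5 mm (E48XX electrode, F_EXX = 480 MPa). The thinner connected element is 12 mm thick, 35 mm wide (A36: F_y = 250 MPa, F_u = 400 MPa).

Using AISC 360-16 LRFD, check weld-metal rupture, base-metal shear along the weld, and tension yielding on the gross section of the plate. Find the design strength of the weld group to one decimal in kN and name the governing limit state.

Weld metal: throat = 0.707×5 = 3.535 mm, L = 2×103 = 206 mm. φR_n = 0.75 × 0.6 × 480 × 3.535 × 206 = 157.3 kN.
Base metal shear (12 mm plate): yield φR_n = 1.0×0.6×250×12×206 = 370.8 kN; rupture φR_n = 0.75×0.6×400×12×206 = 445.0 kN; take 370.8 kN (yield).
Tension yield (gross): A_g = 35×12 = 420 mm². φR_n = 0.90 × 250 × 420 = 94.5 kN.
Governing: min(157.3, 370.8, 94.5) = 94.5 kN → gross-section yield.

94.5 kN (gross-section yield governs)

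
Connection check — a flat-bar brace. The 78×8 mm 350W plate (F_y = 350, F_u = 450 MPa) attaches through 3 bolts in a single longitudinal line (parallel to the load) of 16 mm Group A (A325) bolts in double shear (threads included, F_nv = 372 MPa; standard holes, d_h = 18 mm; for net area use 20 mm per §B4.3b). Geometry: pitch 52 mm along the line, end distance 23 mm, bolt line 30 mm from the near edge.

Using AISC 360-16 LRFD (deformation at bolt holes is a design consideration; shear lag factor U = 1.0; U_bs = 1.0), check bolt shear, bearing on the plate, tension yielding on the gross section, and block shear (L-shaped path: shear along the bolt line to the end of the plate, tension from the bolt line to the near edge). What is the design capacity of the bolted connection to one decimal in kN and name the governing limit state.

Bolt shear: A_b = π(16)²/4 = 201.06 mm². φR_n = 0.75 × 372 × 201.06 × 3 × 2 = 336.6 kN.
Bearing (8 mm plate, F_u = 450 MPa): end bolts L_c = 23 − 18/2 = 14, R_n = min(1.2×14×8×450, 2.4×16×8×450) = 60.48 kN/bolt; interior L_c = 52 − 18 = 34, R_n = 138.24 kN/bolt. φR_n = 0.75 × (1×60.48 + 2×138.24) = 252.7 kN.
Tension yield (gross): A_g = 78×8 = 624 mm². φR_n = 0.90 × 350 × 624 = 196.6 kN.
Block shear: shear path 1×[23+2×52] = 1×127 mm, A_gv = 1016, A_nv = 1×(127 − 2.5×20)×8 = 616 mm²; tension to near edge: (30 − 0.5×20)×8 = 160 mm². R_n = min(0.6×450×616, 0.6×350×1016) + 1.0×450×160 = min(166.32, 213.36) + 72 = 238.32 kN. φR_n = 0.75 × 238.32 = 178.7 kN.
Governing: min(336.6, 252.7, 196.6, 178.7) = 178.7 kN → block shear.

178.7 kN (block shear governs)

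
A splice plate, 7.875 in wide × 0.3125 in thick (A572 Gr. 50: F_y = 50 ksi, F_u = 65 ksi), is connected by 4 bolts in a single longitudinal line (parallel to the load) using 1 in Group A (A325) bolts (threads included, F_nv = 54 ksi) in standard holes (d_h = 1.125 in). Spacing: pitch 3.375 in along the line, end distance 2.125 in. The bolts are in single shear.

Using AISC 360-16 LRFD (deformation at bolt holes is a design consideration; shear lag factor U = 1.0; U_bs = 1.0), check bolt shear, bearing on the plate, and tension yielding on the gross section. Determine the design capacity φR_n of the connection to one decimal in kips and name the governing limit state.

Bolt shear: A_b = π(1)²/4 = 0.7854 in². φR_n = 0.75 × 54 × 0.7854 × 4 × 1 = 127.2 kips.
Bearing (0.3125 in plate, F_u = 65 ksi): end bolts L_c = 2.125 − 1.125/2 = 1.5625, R_n = min(1.2×1.5625×0.3125×65, 2.4×1×0.3125×65) = 38.086 kips/bolt; interior L_c = 3.375 − 1.125 = 2.25, R_n = 48.75 kips/bolt. φR_n = 0.75 × (1×38.086 + 3×48.75) = 138.3 kips.
Tension yield (gross): A_g = 7.875×0.3125 = 2.4609 in². φR_n = 0.90 × 50 × 2.4609 = 110.7 kips.
Governing: min(127.2, 138.3, 110.7) = 110.7 kips → gross-section yield.

110.7 kips (gross-section yield governs)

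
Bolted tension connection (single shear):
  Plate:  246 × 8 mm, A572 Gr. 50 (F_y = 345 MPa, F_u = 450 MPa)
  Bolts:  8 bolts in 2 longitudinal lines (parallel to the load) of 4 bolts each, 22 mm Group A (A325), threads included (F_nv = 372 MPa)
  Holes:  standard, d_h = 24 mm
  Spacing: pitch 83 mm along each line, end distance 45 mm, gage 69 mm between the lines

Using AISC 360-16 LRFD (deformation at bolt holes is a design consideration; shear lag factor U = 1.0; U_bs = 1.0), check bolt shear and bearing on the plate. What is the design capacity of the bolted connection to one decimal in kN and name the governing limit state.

848.5 kN (bolt shear governs)

Bolt shear: A_b = π(22)²/4 = 380.13 mm². φR_n = 0.75 × 372 × 380.13 × 8 × 1 = 848.5 kN.
Bearing (8 mm plate, F_u = 450 MPa): end bolts L_c = 45 − 24/2 = 33, R_n = min(1.2×33×8×450, 2.4×22×8×450) = 142.56 kN/bolt; interior L_c = 83 − 24 = 59, R_n = 190.08 kN/bolt. φR_n = 0.75 × (2×142.56 + 6×190.08) = 1069.2 kN.
Governing: min(848.5, 1069.2) = 848.5 kN → bolt shear.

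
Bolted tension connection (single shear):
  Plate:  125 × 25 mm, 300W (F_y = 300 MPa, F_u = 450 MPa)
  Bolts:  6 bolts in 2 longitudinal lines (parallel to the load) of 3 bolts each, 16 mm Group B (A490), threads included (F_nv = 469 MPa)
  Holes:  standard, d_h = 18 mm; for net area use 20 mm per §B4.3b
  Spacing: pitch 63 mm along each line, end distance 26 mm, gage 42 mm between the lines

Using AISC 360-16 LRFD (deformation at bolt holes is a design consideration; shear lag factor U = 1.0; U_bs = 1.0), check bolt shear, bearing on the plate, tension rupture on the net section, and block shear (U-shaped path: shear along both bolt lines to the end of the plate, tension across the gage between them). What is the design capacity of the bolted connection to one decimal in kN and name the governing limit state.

424.3 kN (bolt shear governs)

Bolt shear: A_b = π(16)²/4 = 201.06 mm². φR_n = 0.75 × 469 × 201.06 × 6 × 1 = 424.3 kN.
Bearing (25 mm plate, F_u = 450 MPa): end bolts L_c = 26 − 18/2 = 17, R_n = min(1.2×17×25×450, 2.4×16×25×450) = 229.5 kN/bolt; interior L_c = 63 − 18 = 45, R_n = 432 kN/bolt. φR_n = 0.75 × (2×229.5 + 4×432) = 1640.3 kN.
Tension rupture (net): A_n = (125 − 2×20)×25 = 2125 mm² (U = 1.0, A_e = A_n). φR_n = 0.75 × 450 × 2125 = 717.2 kN.
Block shear: shear path 2×[26+2×63] = 2×152 mm, A_gv = 7600, A_nv = 2×(152 − 2.5×20)×25 = 5100 mm²; tension across gage: (42 − 1×20)×25 = 550 mm². R_n = min(0.6×450×5100, 0.6×300×7600) + 1.0×450×550 = min(1377, 1368) + 247.5 = 1615.5 kN. φR_n = 0.75 × 1615.5 = 1211.6 kN.
Governing: min(424.3, 1640.3, 717.2, 1211.6) = 424.3 kN → bolt shear.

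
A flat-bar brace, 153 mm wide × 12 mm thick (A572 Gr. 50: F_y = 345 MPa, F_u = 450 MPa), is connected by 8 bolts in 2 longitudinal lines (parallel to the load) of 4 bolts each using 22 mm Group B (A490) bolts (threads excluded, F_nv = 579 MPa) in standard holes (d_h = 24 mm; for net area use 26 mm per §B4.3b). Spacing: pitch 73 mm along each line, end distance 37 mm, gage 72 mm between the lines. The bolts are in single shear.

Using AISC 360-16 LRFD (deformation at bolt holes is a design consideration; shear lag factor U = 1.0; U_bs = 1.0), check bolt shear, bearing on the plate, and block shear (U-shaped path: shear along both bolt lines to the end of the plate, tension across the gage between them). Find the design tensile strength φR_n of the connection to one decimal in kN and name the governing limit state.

988.2 kN (block shear governs)

Bolt shear: A_b = π(22)²/4 = 380.13 mm². φR_n = 0.75 × 579 × 380.13 × 8 × 1 = 1320.6 kN.
Bearing (12 mm plate, F_u = 450 MPa): end bolts L_c = 37 − 24/2 = 25, R_n = min(1.2×25×12×450, 2.4×22×12×450) = 162 kN/bolt; interior L_c = 73 − 24 = 49, R_n = 285.12 kN/bolt. φR_n = 0.75 × (2×162 + 6×285.12) = 1526.0 kN.
Block shear: shear path 2×[37+3×73] = 2×256 mm, A_gv = 6144, A_nv = 2×(256 − 3.5×26)×12 = 3960 mm²; tension across gage: (72 − 1×26)×12 = 552 mm². R_n = min(0.6×450×3960, 0.6×345×6144) + 1.0×450×552 = min(1069.2, 1271.8) + 248.4 = 1317.6 kN. φR_n = 0.75 × 1317.6 = 988.2 kN.
Governing: min(1320.6, 1526.0, 988.2) = 988.2 kN → block shear.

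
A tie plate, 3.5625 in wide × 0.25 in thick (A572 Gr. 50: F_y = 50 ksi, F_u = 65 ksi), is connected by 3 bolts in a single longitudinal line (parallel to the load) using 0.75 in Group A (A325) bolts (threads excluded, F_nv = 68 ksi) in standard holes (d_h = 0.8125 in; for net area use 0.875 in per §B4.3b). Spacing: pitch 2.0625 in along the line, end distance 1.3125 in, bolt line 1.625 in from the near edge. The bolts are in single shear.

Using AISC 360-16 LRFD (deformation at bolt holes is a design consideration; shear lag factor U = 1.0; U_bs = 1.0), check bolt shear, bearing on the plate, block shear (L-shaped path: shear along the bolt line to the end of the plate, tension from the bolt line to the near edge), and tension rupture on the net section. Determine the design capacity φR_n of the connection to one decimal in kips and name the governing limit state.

32.8 kips (net-section rupture governs)

Bolt shear: A_b = π(0.75)²/4 = 0.44179 in². φR_n = 0.75 × 68 × 0.44179 × 3 × 1 = 67.6 kips.
Bearing (0.25 in plate, F_u = 65 ksi): end bolts L_c = 1.3125 − 0.8125/2 = 0.90625, R_n = min(1.2×0.90625×0.25×65, 2.4×0.75×0.25×65) = 17.672 kips/bolt; interior L_c = 2.0625 − 0.8125 = 1.25, R_n = 24.375 kips/bolt. φR_n = 0.75 × (1×17.672 + 2×24.375) = 49.8 kips.
Block shear: shear path 1×[1.3125+2×2.0625] = 1×5.4375 in, A_gv = 1.3594, A_nv = 1×(5.4375 − 2.5×0.875)×0.25 = 0.8125 in²; tension to near edge: (1.625 − 0.5×0.875)×0.25 = 0.29688 in². R_n = min(0.6×65×0.8125, 0.6×50×1.3594) + 1.0×65×0.29688 = min(31.688, 40.782) + 19.297 = 50.985 kips. φR_n = 0.75 × 50.985 = 38.2 kips.
Tension rupture (net): A_n = (3.5625 − 1×0.875)×0.25 = 0.67188 in² (U = 1.0, A_e = A_n). φR_n = 0.75 × 65 × 0.67188 = 32.8 kips.
Governing: min(67.6, 49.8, 38.2, 32.8) = 32.8 kips → net-section rupture.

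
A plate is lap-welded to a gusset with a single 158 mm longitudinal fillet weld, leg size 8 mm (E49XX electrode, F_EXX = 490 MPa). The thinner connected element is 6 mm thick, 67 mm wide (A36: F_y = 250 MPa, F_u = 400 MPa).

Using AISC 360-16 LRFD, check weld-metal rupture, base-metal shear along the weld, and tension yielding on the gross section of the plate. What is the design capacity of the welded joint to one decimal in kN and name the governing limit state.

Weld metal: throat = 0.707×8 = 5.656 mm, L = 158 mm. φR_n = 0.75 × 0.6 × 490 × 5.656 × 158 = 197.0 kN.
Base metal shear (6 mm plate): yield φR_n = 1.0×0.6×250×6×158 = 142.2 kN; rupture φR_n = 0.75×0.6×400×6×158 = 170.6 kN; take 142.2 kN (yield).
Tension yield (gross): A_g = 67×6 = 402 mm². φR_n = 0.90 × 250 × 402 = 90.5 kN.
Governing: min(197.0, 142.2, 90.5) = 90.5 kN → gross-section yield.

90.5 kN (gross-section yield governs)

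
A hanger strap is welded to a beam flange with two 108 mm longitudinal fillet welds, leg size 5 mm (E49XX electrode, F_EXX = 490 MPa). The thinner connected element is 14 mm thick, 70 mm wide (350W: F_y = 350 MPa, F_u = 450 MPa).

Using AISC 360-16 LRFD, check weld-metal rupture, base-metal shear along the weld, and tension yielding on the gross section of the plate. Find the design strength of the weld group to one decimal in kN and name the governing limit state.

168.4 kN (weld metal governs)

Weld metal: throat = 0.707×5 = 3.535 mm, L = 2×108 = 216 mm. φR_n = 0.75 × 0.6 × 490 × 3.535 × 216 = 168.4 kN.
Base metal shear (14 mm plate): yield φR_n = 1.0×0.6×350×14×216 = 635.0 kN; rupture φR_n = 0.75×0.6×450×14×216 = 612.4 kN; take 612.4 kN (rupture).
Tension yield (gross): A_g = 70×14 = 980 mm². φR_n = 0.90 × 350 × 980 = 308.7 kN.
Governing: min(168.4, 612.4, 308.7) = 168.4 kN → weld metal.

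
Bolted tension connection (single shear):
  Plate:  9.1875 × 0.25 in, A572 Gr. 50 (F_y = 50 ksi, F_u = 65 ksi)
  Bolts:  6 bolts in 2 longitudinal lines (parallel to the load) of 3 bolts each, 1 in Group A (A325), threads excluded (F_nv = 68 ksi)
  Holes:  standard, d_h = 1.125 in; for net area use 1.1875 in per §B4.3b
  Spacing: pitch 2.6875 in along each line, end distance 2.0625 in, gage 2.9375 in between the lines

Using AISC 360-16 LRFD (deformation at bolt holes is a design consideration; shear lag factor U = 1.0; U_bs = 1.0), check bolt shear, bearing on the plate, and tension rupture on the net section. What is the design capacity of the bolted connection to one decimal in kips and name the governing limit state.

83.0 kips (net-section rupture governs)

Bolt shear: A_b = π(1)²/4 = 0.7854 in². φR_n = 0.75 × 68 × 0.7854 × 6 × 1 = 240.3 kips.
Bearing (0.25 in plate, F_u = 65 ksi): end bolts L_c = 2.0625 − 1.125/2 = 1.5, R_n = min(1.2×1.5×0.25×65, 2.4×1×0.25×65) = 29.25 kips/bolt; interior L_c = 2.6875 − 1.125 = 1.5625, R_n = 30.469 kips/bolt. φR_n = 0.75 × (2×29.25 + 4×30.469) = 135.3 kips.
Tension rupture (net): A_n = (9.1875 − 2×1.1875)×0.25 = 1.7031 in² (U = 1.0, A_e = A_n). φR_n = 0.75 × 65 × 1.7031 = 83.0 kips.
Governing: min(240.3, 135.3, 83.0) = 83.0 kips → net-section rupture.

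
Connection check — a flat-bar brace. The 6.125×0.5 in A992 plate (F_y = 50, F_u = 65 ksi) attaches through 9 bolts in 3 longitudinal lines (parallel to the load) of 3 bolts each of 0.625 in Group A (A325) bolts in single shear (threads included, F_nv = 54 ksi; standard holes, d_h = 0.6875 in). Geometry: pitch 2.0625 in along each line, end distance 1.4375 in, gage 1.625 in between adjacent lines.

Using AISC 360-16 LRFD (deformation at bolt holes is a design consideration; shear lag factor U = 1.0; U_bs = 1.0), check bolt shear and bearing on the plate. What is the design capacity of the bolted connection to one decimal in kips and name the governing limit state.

111.8 kips (bolt shear governs)

Bolt shear: A_b = π(0.625)²/4 = 0.3068 in². φR_n = 0.75 × 54 × 0.3068 × 9 × 1 = 111.8 kips.
Bearing (0.5 in plate, F_u = 65 ksi): end bolts L_c = 1.4375 − 0.6875/2 = 1.09375, R_n = min(1.2×1.09375×0.5×65, 2.4×0.625×0.5×65) = 42.656 kips/bolt; interior L_c = 2.0625 − 0.6875 = 1.375, R_n = 48.75 kips/bolt. φR_n = 0.75 × (3×42.656 + 6×48.75) = 315.4 kips.
Governing: min(111.8, 315.4) = 111.8 kips → bolt shear.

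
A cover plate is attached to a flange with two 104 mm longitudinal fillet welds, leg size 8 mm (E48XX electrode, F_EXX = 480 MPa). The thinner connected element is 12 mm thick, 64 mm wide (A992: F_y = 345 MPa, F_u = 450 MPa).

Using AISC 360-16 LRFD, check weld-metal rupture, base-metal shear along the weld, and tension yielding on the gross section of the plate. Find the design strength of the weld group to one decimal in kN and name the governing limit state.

238.5 kN (gross-section yield governs)

Weld metal: throat = 0.707×8 = 5.656 mm, L = 2×104 = 208 mm. φR_n = 0.75 × 0.6 × 480 × 5.656 × 208 = 254.1 kN.
Base metal shear (12 mm plate): yield φR_n = 1.0×0.6×345×12×208 = 516.7 kN; rupture φR_n = 0.75×0.6×450×12×208 = 505.4 kN; take 505.4 kN (rupture).
Tension yield (gross): A_g = 64×12 = 768 mm². φR_n = 0.90 × 345 × 768 = 238.5 kN.
Governing: min(254.1, 505.4, 238.5) = 238.5 kN → gross-section yield.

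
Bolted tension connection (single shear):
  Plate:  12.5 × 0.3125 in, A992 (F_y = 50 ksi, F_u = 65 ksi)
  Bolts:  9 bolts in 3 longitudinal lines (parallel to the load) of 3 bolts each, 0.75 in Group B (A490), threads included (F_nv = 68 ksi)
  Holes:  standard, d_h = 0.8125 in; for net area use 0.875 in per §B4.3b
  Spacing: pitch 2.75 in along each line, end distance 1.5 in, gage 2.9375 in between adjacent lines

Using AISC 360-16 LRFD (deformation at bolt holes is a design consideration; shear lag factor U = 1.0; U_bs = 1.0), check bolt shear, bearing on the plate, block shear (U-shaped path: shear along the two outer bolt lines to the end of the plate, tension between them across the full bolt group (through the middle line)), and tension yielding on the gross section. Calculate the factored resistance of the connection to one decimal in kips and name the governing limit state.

Bolt shear: A_b = π(0.75)²/4 = 0.44179 in². φR_n = 0.75 × 68 × 0.44179 × 9 × 1 = 202.8 kips.
Bearing (0.3125 in plate, F_u = 65 ksi): end bolts L_c = 1.5 − 0.8125/2 = 1.09375, R_n = min(1.2×1.09375×0.3125×65, 2.4×0.75×0.3125×65) = 26.66 kips/bolt; interior L_c = 2.75 − 0.8125 = 1.9375, R_n = 36.563 kips/bolt. φR_n = 0.75 × (3×26.66 + 6×36.563) = 224.5 kips.
Block shear: shear path 2×[1.5+2×2.75] = 2×7 in, A_gv = 4.375, A_nv = 2×(7 − 2.5×0.875)×0.3125 = 3.0078 in²; tension across gage: (5.875 − 2×0.875)×0.3125 = 1.2891 in². R_n = min(0.6×65×3.0078, 0.6×50×4.375) + 1.0×65×1.2891 = min(117.3, 131.25) + 83.792 = 201.09 kips. φR_n = 0.75 × 201.09 = 150.8 kips.
Tension yield (gross): A_g = 12.5×0.3125 = 3.9063 in². φR_n = 0.90 × 50 × 3.9063 = 175.8 kips.
Governing: min(202.8, 224.5, 150.8, 175.8) = 150.8 kips → block shear.

150.8 kips (block shear governs)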